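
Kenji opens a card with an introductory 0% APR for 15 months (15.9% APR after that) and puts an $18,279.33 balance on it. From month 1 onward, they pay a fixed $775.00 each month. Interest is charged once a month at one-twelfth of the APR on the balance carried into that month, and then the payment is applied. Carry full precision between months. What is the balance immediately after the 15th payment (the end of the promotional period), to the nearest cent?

Promo months 1–15 at r₀ = 0%/12 = 0; months 16+ at r₁ = 15.9%/12 = 0.01325.
After month 15 (no interest yet): B = $18,279.33 − 15·$775.00 = $6,654.33.

$6,654.33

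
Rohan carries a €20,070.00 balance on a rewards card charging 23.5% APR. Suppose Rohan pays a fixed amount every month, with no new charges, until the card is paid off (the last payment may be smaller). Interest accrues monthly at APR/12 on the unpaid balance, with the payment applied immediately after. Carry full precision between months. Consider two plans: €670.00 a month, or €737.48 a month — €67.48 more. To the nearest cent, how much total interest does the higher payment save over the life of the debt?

Monthly rate r = 23.5%/12 = 1.95833% = 0.0195833.
At €670.00/mo: n = ⌈−ln(1 − rB₀/P)/ln(1+r)⌉ = 46 payments (last €370.00); total interest = total paid − €20,070.00 = €10,450.00.
At €737.48/mo: 40 payments (last €189.36); total interest €8,881.08.
Interest saved = €10,450.00 − €8,881.08 = €1,568.92.

€1,568.92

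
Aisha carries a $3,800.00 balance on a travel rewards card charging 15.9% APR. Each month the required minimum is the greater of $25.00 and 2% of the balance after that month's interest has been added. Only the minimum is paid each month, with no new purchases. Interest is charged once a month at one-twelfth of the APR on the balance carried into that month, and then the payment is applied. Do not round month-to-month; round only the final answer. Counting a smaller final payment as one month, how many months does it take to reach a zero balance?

241 months

Monthly rate r = 15.9%/12 = 1.325% = 0.01325.
While 2% of the post-interest balance exceeds $25.00, each month B ← (B·(1+r))·(1 − 0.02), i.e. B shrinks by the factor (1+r)·0.98 = 0.99299.
This holds for months 1–160. Entering month 161 the balance is $1,232.01; 2% of the post-interest balance is now below $25.00, so the flat $25.00 minimum applies from here.
From month 161 a fixed $25.00 at rate r clears $1,232.01 in 81 more payments. Total: 160 + 81 = 241 months.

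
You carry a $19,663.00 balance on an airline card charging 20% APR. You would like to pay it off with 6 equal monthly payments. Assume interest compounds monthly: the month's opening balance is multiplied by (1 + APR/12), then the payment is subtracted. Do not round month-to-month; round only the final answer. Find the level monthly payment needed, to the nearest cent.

$3,470.97

Monthly rate r = 20%/12 = 1.66667% = 0.0166667.
Level-payment amortization: P = B₀·r / (1 − (1+r)^(−n)) = 19663.00·0.0166667 / (1 − 1.01667^(−6)).
Denominator 1 − (1+r)^(−6) = 0.0944165182.
P = 327.717 / 0.0944165182 ≈ 3470.97.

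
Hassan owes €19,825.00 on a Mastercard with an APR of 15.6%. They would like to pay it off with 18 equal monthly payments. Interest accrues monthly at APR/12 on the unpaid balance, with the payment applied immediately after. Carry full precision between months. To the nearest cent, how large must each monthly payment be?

€1,242.38

Monthly rate r = 15.6%/12 = 1.3% = 0.013.
Level-payment amortization: P = B₀·r / (1 − (1+r)^(−n)) = 19825.00·0.013 / (1 − 1.013^(−18)).
Denominator 1 − (1+r)^(−18) = 0.207443954.
P = 257.725 / 0.207443954 ≈ 1242.38.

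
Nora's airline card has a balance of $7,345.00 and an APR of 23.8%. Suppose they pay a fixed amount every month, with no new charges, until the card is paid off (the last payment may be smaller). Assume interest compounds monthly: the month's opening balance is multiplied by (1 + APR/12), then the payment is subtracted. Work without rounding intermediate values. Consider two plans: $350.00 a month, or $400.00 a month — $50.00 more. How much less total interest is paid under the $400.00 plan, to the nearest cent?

Monthly rate r = 23.8%/12 = 1.98333% = 0.0198333.
At $350.00/mo: n = ⌈−ln(1 − rB₀/P)/ln(1+r)⌉ = 28 payments (last $142.81); total interest = total paid − $7,345.00 = $2,247.81.
At $400.00/mo: 24 payments (last $23.70); total interest $1,878.70.
Interest saved = $2,247.81 − $1,878.70 = $369.11.

$369.11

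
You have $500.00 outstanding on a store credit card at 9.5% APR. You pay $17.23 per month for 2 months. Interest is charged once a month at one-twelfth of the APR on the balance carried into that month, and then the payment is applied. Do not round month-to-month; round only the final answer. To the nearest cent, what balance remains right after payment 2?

Monthly rate r = 9.5%/12 = 0.791667% = 0.00791667.
Each month: B ← B·(1+r) − $17.23.
Month 1: interest $3.96; balance after payment $486.73.
Month 2: interest $3.85; balance after payment $473.35.

$473.35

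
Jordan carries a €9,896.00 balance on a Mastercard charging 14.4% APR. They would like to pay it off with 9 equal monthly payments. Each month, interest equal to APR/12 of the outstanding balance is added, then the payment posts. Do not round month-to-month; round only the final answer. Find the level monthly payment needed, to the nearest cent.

€1,166.58

Monthly rate r = 14.4%/12 = 1.2% = 0.012.
Level-payment amortization: P = B₀·r / (1 − (1+r)^(−n)) = 9896.00·0.012 / (1 − 1.012^(−9)).
Denominator 1 − (1+r)^(−9) = 0.101795167.
P = 118.752 / 0.101795167 ≈ 1166.58.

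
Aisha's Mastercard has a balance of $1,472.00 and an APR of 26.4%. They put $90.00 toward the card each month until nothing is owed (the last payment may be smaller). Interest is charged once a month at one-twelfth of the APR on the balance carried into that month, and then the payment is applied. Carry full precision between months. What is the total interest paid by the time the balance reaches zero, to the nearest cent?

Monthly rate r = 26.4%/12 = 2.2% = 0.022.
Payoff takes n = ⌈−ln(1 − rB₀/P)/ln(1+r)⌉ = ⌈20.495⌉ = 21 payments; the last is $44.83.
Total paid = 20·$90.00 + $44.83 = $1,844.83.
Total interest = total paid − principal = $1,844.83 − $1,472.00 = $372.83.

$372.83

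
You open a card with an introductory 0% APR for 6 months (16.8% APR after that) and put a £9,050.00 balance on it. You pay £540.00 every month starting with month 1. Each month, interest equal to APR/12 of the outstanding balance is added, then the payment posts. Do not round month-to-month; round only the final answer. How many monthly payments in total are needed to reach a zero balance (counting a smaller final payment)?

Promo months 1–6 at r₀ = 0%/12 = 0; months 7+ at r₁ = 16.8%/12 = 0.014.
After month 6 (no interest yet): B = £9,050.00 − 6·£540.00 = £5,810.00.
Then at r₁ with £540.00/mo: n₂ = −ln(1 − r₁·B/P)/ln(1+r₁) ≈ 11.74 → 12 more payments.

18 payments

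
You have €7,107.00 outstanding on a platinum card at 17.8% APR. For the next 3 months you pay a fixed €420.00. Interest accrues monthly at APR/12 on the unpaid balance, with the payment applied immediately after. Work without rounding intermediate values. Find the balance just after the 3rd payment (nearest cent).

€6,149.19

Monthly rate r = 17.8%/12 = 1.48333% = 0.0148333.
Each month: B ← B·(1+r) − €420.00.
Month 1: interest €105.42; balance after payment €6,792.42.
Month 2: interest €100.75; balance after payment €6,473.17.
Month 3: interest €96.02; balance after payment €6,149.19.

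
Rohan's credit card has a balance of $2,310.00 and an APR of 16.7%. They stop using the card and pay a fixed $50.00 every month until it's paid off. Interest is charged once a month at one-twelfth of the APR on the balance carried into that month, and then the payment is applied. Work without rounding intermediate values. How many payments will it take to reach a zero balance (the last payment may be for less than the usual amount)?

Monthly rate r = 16.7%/12 = 1.39167% = 0.0139167.
Recurrence: B ← B·(1+r) − $50.00.
Month 1: interest $32.15; balance after payment $2,292.15.
Month 2: interest $31.90; balance after payment $2,274.05.
Closed form: n = −ln(1 − rB₀/P)/ln(1+r) = −ln(0.35705)/ln(1.01392) ≈ 74.517, so the balance reaches zero during payment 75.

75 months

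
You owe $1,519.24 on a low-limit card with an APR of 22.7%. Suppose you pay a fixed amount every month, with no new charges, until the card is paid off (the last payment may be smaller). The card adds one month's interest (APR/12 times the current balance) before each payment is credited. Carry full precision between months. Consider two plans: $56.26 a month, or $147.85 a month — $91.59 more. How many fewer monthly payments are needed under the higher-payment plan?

27 fewer payments

Monthly rate r = 22.7%/12 = 1.89167% = 0.0189167.
At $56.26/mo: n = ⌈−ln(1 − rB₀/P)/ln(1+r)⌉ = 39 payments (last $8.82); total interest = total paid − $1,519.24 = $627.46.
At $147.85/mo: 12 payments (last $79.26); total interest $186.37.
Payments saved = 39 − 12 = 27.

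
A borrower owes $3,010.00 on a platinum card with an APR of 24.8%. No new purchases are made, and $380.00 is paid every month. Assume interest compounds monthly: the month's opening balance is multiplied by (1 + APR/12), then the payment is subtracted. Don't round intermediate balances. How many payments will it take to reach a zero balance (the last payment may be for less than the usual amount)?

Monthly rate r = 24.8%/12 = 2.06667% = 0.0206667.
Recurrence: B ← B·(1+r) − $380.00.
Month 1: interest $62.21; balance after payment $2,692.21.
Month 2: interest $55.64; balance after payment $2,367.85.
Closed form: n = −ln(1 − rB₀/P)/ln(1+r) = −ln(0.8363)/ln(1.02067) ≈ 8.739, so the balance reaches zero during payment 9.

9 payments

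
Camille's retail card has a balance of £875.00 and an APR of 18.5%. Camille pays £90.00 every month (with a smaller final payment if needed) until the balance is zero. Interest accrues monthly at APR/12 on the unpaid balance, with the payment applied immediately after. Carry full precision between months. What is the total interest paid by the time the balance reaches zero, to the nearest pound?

£80

Monthly rate r = 18.5%/12 = 1.54167% = 0.0154167.
Payoff takes n = ⌈−ln(1 − rB₀/P)/ln(1+r)⌉ = ⌈10.614⌉ = 11 payments; the last is £55.42.
Total paid = 10·£90.00 + £55.42 = £955.42.
Total interest = total paid − principal = £955.42 − £875.00 = £80.42.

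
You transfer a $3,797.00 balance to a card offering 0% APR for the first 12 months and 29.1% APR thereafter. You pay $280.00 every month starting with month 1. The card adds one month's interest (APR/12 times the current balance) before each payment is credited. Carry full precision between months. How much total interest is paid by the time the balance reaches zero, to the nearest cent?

Promo months 1–12 at r₀ = 0%/12 = 0; months 13+ at r₁ = 29.1%/12 = 0.02425.
After month 12 (no interest yet): B = $3,797.00 − 12·$280.00 = $437.00.
Then at r₁ with $280.00/mo: n₂ = −ln(1 − r₁·B/P)/ln(1+r₁) ≈ 1.61 → 2 more payments.
Total paid = 13·$280.00 + $171.66 = $3,811.66; interest = $3,811.66 − $3,797.00 = $14.66.

$14.66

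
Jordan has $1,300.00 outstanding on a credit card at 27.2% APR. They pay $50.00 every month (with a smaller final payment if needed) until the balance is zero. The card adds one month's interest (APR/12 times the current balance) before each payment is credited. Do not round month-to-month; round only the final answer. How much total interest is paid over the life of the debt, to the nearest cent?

$685.46

Monthly rate r = 27.2%/12 = 2.26667% = 0.0226667.
Payoff takes n = ⌈−ln(1 − rB₀/P)/ln(1+r)⌉ = ⌈39.707⌉ = 40 payments; the last is $35.46.
Total paid = 39·$50.00 + $35.46 = $1,985.46.
Total interest = total paid − principal = $1,985.46 − $1,300.00 = $685.46.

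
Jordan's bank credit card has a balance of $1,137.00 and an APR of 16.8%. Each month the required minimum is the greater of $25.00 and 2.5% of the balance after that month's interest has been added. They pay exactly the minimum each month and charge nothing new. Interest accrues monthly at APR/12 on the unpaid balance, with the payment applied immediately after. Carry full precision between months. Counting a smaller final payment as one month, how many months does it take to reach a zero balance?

Monthly rate r = 16.8%/12 = 1.4% = 0.014.
While 2.5% of the post-interest balance exceeds $25.00, each month B ← (B·(1+r))·(1 − 0.025), i.e. B shrinks by the factor (1+r)·0.975 = 0.98865.
This holds for months 1–13. Entering month 14 the balance is $980.20; 2.5% of the post-interest balance is now below $25.00, so the flat $25.00 minimum applies from here.
From month 14 a fixed $25.00 at rate r clears $980.20 in 58 more payments. Total: 13 + 58 = 71 months.

71 months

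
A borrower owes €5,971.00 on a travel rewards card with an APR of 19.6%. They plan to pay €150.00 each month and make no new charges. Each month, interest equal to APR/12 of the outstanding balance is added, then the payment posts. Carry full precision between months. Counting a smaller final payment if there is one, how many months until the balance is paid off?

65 months

Monthly rate r = 19.6%/12 = 1.63333% = 0.0163333.
Recurrence: B ← B·(1+r) − €150.00.
Month 1: interest €97.53; balance after payment €5,918.53.
Month 2: interest €96.67; balance after payment €5,865.20.
Closed form: n = −ln(1 − rB₀/P)/ln(1+r) = −ln(0.34982)/ln(1.01633) ≈ 64.829, so the balance reaches zero during payment 65.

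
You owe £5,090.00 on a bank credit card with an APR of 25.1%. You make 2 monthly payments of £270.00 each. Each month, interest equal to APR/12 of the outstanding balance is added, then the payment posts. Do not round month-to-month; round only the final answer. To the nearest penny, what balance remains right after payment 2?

£4,759.51

Monthly rate r = 25.1%/12 = 2.09167% = 0.0209167.
Each month: B ← B·(1+r) − £270.00.
Month 1: interest £106.47; balance after payment £4,926.47.
Month 2: interest £103.05; balance after payment £4,759.51.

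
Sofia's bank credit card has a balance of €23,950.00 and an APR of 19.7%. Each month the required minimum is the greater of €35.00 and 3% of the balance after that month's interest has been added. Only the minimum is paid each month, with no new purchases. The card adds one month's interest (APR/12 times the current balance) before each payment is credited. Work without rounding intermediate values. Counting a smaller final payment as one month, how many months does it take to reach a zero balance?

Monthly rate r = 19.7%/12 = 1.64167% = 0.0164167.
While 3% of the post-interest balance exceeds €35.00, each month B ← (B·(1+r))·(1 − 0.03), i.e. B shrinks by the factor (1+r)·0.97 = 0.98592.
This holds for months 1–215. Entering month 216 the balance is €1,136.74; 3% of the post-interest balance is now below €35.00, so the flat €35.00 minimum applies from here.
From month 216 a fixed €35.00 at rate r clears €1,136.74 in 47 more payments. Total: 215 + 47 = 262 months.

262 months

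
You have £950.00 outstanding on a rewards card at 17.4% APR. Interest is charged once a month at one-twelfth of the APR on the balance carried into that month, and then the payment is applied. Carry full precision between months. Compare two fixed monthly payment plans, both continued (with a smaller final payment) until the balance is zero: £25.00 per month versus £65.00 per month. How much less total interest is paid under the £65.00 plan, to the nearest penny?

£315.15

Monthly rate r = 17.4%/12 = 1.45% = 0.0145.
At £25.00/mo: n = ⌈−ln(1 − rB₀/P)/ln(1+r)⌉ = 56 payments (last £15.60); total interest = total paid − £950.00 = £440.60.
At £65.00/mo: 17 payments (last £35.45); total interest £125.45.
Interest saved = £440.60 − £125.45 = £315.15.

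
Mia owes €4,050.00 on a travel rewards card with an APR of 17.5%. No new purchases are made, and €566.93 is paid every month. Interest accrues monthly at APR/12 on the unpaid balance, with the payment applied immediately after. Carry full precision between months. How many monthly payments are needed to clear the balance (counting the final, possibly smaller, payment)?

8 months

Monthly rate r = 17.5%/12 = 1.45833% = 0.0145833.
Recurrence: B ← B·(1+r) − €566.93.
Month 1: interest €59.06; balance after payment €3,542.13.
Month 2: interest €51.66; balance after payment €3,026.86.
Closed form: n = −ln(1 − rB₀/P)/ln(1+r) = −ln(0.89582)/ln(1.01458) ≈ 7.599, so the balance reaches zero during payment 8.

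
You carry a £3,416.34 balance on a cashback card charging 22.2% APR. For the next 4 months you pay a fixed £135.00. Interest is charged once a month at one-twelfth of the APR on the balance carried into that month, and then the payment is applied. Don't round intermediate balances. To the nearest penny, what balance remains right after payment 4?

£3,121.08

Monthly rate r = 22.2%/12 = 1.85% = 0.0185.
Each month: B ← B·(1+r) − £135.00.
Month 1: interest £63.20; balance after payment £3,344.54.
Month 2: interest £61.87; balance after payment £3,271.42.
Month 3: interest £60.52; balance after payment £3,196.94.
Month 4: interest £59.14; balance after payment £3,121.08.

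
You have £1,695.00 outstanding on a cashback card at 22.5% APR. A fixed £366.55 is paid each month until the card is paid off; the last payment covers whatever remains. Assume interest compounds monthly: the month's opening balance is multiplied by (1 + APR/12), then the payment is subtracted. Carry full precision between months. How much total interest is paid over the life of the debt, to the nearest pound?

Monthly rate r = 22.5%/12 = 1.875% = 0.01875.
Payoff takes n = ⌈−ln(1 − rB₀/P)/ln(1+r)⌉ = ⌈4.882⌉ = 5 payments; the last is £323.75.
Total paid = 4·£366.55 + £323.75 = £1,789.95.
Total interest = total paid − principal = £1,789.95 − £1,695.00 = £94.95.

£95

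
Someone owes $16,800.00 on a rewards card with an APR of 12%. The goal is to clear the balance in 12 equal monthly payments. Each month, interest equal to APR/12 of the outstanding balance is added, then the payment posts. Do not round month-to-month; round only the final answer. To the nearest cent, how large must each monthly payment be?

$1,492.66

Monthly rate r = 12%/12 = 1% = 0.01.
Level-payment amortization: P = B₀·r / (1 − (1+r)^(−n)) = 16800.00·0.01 / (1 − 1.01^(−12)).
Denominator 1 − (1+r)^(−12) = 0.112550775.
P = 168 / 0.112550775 ≈ 1492.66.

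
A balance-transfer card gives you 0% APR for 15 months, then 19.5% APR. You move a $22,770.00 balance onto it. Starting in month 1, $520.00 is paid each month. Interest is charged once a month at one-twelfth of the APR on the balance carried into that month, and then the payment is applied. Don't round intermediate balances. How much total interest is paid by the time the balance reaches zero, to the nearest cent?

$5,378.33

Promo months 1–15 at r₀ = 0%/12 = 0; months 16+ at r₁ = 19.5%/12 = 0.01625.
After month 15 (no interest yet): B = $22,770.00 − 15·$520.00 = $14,970.00.
Then at r₁ with $520.00/mo: n₂ = −ln(1 − r₁·B/P)/ln(1+r₁) ≈ 39.13 → 40 more payments.
Total paid = 54·$520.00 + $68.33 = $28,148.33; interest = $28,148.33 − $22,770.00 = $5,378.33.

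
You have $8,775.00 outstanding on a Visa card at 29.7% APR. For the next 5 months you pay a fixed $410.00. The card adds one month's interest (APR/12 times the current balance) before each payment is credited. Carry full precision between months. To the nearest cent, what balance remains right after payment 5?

$7,761.99

Monthly rate r = 29.7%/12 = 2.475% = 0.02475.
Each month: B ← B·(1+r) − $410.00.
Month 1: interest $217.18; balance after payment $8,582.18.
Month 2: interest $212.41; balance after payment $8,384.59.
Month 3: interest $207.52; balance after payment $8,182.11.
Month 4: interest $202.51; balance after payment $7,974.62.
Month 5: interest $197.37; balance after payment $7,761.99.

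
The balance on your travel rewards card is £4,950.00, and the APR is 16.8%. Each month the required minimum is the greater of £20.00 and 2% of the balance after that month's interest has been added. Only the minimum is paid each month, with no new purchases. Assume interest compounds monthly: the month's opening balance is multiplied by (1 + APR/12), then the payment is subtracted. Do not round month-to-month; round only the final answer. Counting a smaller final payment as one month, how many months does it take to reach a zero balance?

341 months

Monthly rate r = 16.8%/12 = 1.4% = 0.014.
While 2% of the post-interest balance exceeds £20.00, each month B ← (B·(1+r))·(1 − 0.02), i.e. B shrinks by the factor (1+r)·0.98 = 0.99372.
This holds for months 1–257. Entering month 258 the balance is £980.53; 2% of the post-interest balance is now below £20.00, so the flat £20.00 minimum applies from here.
From month 258 a fixed £20.00 at rate r clears £980.53 in 84 more payments. Total: 257 + 84 = 341 months.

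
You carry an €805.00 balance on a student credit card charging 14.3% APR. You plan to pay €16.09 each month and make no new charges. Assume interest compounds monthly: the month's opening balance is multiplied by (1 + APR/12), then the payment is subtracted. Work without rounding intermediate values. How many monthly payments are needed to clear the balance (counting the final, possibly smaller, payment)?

77 months

Monthly rate r = 14.3%/12 = 1.19167% = 0.0119167.
Recurrence: B ← B·(1+r) − €16.09.
Month 1: interest €9.59; balance after payment €798.50.
Month 2: interest €9.52; balance after payment €791.93.
Closed form: n = −ln(1 − rB₀/P)/ln(1+r) = −ln(0.4038)/ln(1.01192) ≈ 76.551, so the balance reaches zero during payment 77.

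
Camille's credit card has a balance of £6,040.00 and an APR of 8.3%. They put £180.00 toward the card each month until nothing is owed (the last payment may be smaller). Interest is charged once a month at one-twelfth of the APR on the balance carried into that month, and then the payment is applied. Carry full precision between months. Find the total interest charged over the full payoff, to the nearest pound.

Monthly rate r = 8.3%/12 = 0.691667% = 0.00691667.
Payoff takes n = ⌈−ln(1 − rB₀/P)/ln(1+r)⌉ = ⌈38.313⌉ = 39 payments; the last is £56.48.
Total paid = 38·£180.00 + £56.48 = £6,896.48.
Total interest = total paid − principal = £6,896.48 − £6,040.00 = £856.48.

£856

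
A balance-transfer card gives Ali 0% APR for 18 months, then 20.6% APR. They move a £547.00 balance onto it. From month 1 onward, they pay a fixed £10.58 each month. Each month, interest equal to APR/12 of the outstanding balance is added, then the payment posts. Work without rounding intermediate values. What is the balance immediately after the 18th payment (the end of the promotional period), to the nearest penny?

£356.56

Promo months 1–18 at r₀ = 0%/12 = 0; months 19+ at r₁ = 20.6%/12 = 0.0171667.
After month 18 (no interest yet): B = £547.00 − 18·£10.58 = £356.56.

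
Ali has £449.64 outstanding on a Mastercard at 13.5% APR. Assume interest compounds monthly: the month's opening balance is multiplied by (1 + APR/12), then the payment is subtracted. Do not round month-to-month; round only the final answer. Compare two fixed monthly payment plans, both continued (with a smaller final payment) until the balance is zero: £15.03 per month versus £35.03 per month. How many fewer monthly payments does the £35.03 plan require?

Monthly rate r = 13.5%/12 = 1.125% = 0.01125.
At £15.03/mo: n = ⌈−ln(1 − rB₀/P)/ln(1+r)⌉ = 37 payments (last £10.19); total interest = total paid − £449.64 = £101.63.
At £35.03/mo: 14 payments (last £32.96); total interest £38.71.
Payments saved = 37 − 14 = 23.

23 fewer payments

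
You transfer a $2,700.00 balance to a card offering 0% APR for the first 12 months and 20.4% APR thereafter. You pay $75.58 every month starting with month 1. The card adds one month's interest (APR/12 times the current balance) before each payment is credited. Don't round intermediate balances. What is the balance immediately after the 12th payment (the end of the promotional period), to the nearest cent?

$1,793.04

Promo months 1–12 at r₀ = 0%/12 = 0; months 13+ at r₁ = 20.4%/12 = 0.017.
After month 12 (no interest yet): B = $2,700.00 − 12·$75.58 = $1,793.04.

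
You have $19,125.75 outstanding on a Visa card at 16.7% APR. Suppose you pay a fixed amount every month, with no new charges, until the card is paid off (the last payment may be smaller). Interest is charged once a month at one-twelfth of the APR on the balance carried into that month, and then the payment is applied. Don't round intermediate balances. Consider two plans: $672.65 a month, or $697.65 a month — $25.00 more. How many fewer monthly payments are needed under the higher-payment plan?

2 fewer payments

Monthly rate r = 16.7%/12 = 1.39167% = 0.0139167.
At $672.65/mo: n = ⌈−ln(1 − rB₀/P)/ln(1+r)⌉ = 37 payments (last $299.80); total interest = total paid − $19,125.75 = $5,389.45.
At $697.65/mo: 35 payments (last $535.14); total interest $5,129.49.
Payments saved = 37 − 35 = 2.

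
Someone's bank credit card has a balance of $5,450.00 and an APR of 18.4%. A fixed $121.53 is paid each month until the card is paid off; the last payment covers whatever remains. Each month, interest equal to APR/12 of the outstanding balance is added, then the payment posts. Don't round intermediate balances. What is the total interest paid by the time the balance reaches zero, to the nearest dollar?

Monthly rate r = 18.4%/12 = 1.53333% = 0.0153333.
Payoff takes n = ⌈−ln(1 − rB₀/P)/ln(1+r)⌉ = ⌈76.463⌉ = 77 payments; the last is $56.54.
Total paid = 76·$121.53 + $56.54 = $9,292.82.
Total interest = total paid − principal = $9,292.82 − $5,450.00 = $3,842.82.

$3,843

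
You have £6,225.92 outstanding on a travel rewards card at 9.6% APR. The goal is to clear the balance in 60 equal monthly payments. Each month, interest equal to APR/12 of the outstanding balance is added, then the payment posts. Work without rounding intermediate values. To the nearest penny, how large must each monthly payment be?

Monthly rate r = 9.6%/12 = 0.8% = 0.008.
Level-payment amortization: P = B₀·r / (1 − (1+r)^(−n)) = 6225.92·0.008 / (1 − 1.008^(−60)).
Denominator 1 − (1+r)^(−60) = 0.380033713.
P = 49.8074 / 0.380033713 ≈ 131.06.

£131.06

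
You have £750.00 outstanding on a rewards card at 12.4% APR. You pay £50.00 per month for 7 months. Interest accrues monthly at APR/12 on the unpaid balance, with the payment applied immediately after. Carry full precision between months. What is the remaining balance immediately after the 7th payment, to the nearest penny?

Monthly rate r = 12.4%/12 = 1.03333% = 0.0103333.
Each month: B ← B·(1+r) − £50.00.
Month 1: interest £7.75; balance after payment £707.75.
Month 2: interest £7.31; balance after payment £665.06.
Month 3: interest £6.87; balance after payment £621.94.
Month 4: interest £6.43; balance after payment £578.36.
Month 5: interest £5.98; balance after payment £534.34.
Month 6: interest £5.52; balance after payment £489.86.
Month 7: interest £5.06; balance after payment £444.92.

£444.92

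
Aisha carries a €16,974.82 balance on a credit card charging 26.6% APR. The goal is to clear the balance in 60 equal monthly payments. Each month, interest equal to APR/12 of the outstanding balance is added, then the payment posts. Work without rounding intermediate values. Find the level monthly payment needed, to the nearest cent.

€514.28

Monthly rate r = 26.6%/12 = 2.21667% = 0.0221667.
Level-payment amortization: P = B₀·r / (1 − (1+r)^(−n)) = 16974.82·0.0221667 / (1 − 1.02217^(−60)).
Denominator 1 − (1+r)^(−60) = 0.731652754.
P = 376.275 / 0.731652754 ≈ 514.28.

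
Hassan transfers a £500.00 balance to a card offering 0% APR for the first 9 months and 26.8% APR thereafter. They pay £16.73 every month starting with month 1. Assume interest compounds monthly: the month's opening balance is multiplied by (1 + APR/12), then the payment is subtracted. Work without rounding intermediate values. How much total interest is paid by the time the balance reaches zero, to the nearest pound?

Promo months 1–9 at r₀ = 0%/12 = 0; months 10+ at r₁ = 26.8%/12 = 0.0223333.
After month 9 (no interest yet): B = £500.00 − 9·£16.73 = £349.43.
Then at r₁ with £16.73/mo: n₂ = −ln(1 − r₁·B/P)/ln(1+r₁) ≈ 28.44 → 29 more payments.
Total paid = 37·£16.73 + £7.45 = £626.46; interest = £626.46 − £500.00 = £126.46.

£126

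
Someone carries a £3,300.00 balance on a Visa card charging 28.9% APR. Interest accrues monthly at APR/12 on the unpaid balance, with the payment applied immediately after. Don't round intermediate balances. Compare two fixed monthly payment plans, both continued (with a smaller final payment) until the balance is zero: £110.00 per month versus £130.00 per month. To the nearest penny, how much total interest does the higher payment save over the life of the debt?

£762.68

Monthly rate r = 28.9%/12 = 2.40833% = 0.0240833.
At £110.00/mo: n = ⌈−ln(1 − rB₀/P)/ln(1+r)⌉ = 54 payments (last £95.58); total interest = total paid − £3,300.00 = £2,625.58.
At £130.00/mo: 40 payments (last £92.90); total interest £1,862.90.
Interest saved = £2,625.58 − £1,862.90 = £762.68.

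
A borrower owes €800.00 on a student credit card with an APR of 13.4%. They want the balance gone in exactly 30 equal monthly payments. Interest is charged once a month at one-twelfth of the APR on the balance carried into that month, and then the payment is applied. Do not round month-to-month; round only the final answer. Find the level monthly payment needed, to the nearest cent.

Monthly rate r = 13.4%/12 = 1.11667% = 0.0111667.
Level-payment amortization: P = B₀·r / (1 − (1+r)^(−n)) = 800.00·0.0111667 / (1 − 1.01117^(−30)).
Denominator 1 − (1+r)^(−30) = 0.283332578.
P = 8.93333 / 0.283332578 ≈ 31.53.

€31.53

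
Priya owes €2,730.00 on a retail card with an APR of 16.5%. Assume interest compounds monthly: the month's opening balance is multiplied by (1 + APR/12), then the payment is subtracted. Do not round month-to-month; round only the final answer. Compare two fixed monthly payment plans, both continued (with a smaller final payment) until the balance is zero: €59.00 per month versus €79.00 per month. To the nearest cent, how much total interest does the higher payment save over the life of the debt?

Monthly rate r = 16.5%/12 = 1.375% = 0.01375.
At €59.00/mo: n = ⌈−ln(1 − rB₀/P)/ln(1+r)⌉ = 75 payments (last €2.88); total interest = total paid − €2,730.00 = €1,638.88.
At €79.00/mo: 48 payments (last €16.35); total interest €999.35.
Interest saved = €1,638.88 − €999.35 = €639.53.

€639.53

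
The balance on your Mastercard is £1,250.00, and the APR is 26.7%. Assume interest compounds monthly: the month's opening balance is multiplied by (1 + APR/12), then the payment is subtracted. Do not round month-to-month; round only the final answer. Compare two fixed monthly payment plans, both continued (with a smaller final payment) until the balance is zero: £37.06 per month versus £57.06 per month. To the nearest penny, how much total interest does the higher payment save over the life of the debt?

£604.83

Monthly rate r = 26.7%/12 = 2.225% = 0.02225.
At £37.06/mo: n = ⌈−ln(1 − rB₀/P)/ln(1+r)⌉ = 64 payments (last £3.07); total interest = total paid − £1,250.00 = £1,087.85.
At £57.06/mo: 31 payments (last £21.22); total interest £483.02.
Interest saved = £1,087.85 − £483.02 = £604.83.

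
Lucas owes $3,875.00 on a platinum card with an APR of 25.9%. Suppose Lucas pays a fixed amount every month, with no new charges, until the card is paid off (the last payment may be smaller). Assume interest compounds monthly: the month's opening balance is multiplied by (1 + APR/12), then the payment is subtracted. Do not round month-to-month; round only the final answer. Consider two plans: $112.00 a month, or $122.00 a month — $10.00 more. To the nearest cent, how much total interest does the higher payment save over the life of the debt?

$593.68

Monthly rate r = 25.9%/12 = 2.15833% = 0.0215833.
At $112.00/mo: n = ⌈−ln(1 − rB₀/P)/ln(1+r)⌉ = 65 payments (last $35.50); total interest = total paid − $3,875.00 = $3,328.50.
At $122.00/mo: 55 payments (last $21.82); total interest $2,734.82.
Interest saved = $3,328.50 − $2,734.82 = $593.68.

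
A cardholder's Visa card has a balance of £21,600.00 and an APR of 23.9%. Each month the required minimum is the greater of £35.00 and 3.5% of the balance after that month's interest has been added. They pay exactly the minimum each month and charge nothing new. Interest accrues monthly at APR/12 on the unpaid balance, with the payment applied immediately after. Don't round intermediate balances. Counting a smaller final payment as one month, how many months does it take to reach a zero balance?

Monthly rate r = 23.9%/12 = 1.99167% = 0.0199167.
While 3.5% of the post-interest balance exceeds £35.00, each month B ← (B·(1+r))·(1 − 0.035), i.e. B shrinks by the factor (1+r)·0.965 = 0.98422.
This holds for months 1–195. Entering month 196 the balance is £971.39; 3.5% of the post-interest balance is now below £35.00, so the flat £35.00 minimum applies from here.
From month 196 a fixed £35.00 at rate r clears £971.39 in 41 more payments. Total: 195 + 41 = 236 months.

236 months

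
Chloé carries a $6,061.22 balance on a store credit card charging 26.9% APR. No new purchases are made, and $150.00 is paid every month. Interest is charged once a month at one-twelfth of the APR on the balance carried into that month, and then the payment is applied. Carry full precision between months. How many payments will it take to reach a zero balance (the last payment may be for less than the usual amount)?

107 payments

Monthly rate r = 26.9%/12 = 2.24167% = 0.0224167.
Recurrence: B ← B·(1+r) − $150.00.
Month 1: interest $135.87; balance after payment $6,047.09.
Month 2: interest $135.56; balance after payment $6,032.65.
Closed form: n = −ln(1 − rB₀/P)/ln(1+r) = −ln(0.094184)/ln(1.02242) ≈ 106.567, so the balance reaches zero during payment 107.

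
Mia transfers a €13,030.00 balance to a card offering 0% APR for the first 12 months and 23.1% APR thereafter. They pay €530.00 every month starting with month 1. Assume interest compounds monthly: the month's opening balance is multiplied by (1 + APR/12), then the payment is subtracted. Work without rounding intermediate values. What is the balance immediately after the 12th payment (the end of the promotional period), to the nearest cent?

Promo months 1–12 at r₀ = 0%/12 = 0; months 13+ at r₁ = 23.1%/12 = 0.01925.
After month 12 (no interest yet): B = €13,030.00 − 12·€530.00 = €6,670.00.

€6,670.00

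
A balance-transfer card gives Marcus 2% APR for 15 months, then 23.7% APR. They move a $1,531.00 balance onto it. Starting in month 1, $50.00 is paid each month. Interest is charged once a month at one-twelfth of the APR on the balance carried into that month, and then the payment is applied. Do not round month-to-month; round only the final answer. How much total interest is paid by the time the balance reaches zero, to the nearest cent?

$206.23

Promo months 1–15 at r₀ = 2%/12 = 0.00166667; months 16+ at r₁ = 23.7%/12 = 0.01975.
After month 15: iterate B ← B·(1+r₀) − $50.00 for 15 months → $810.91.
Then at r₁ with $50.00/mo: n₂ = −ln(1 − r₁·B/P)/ln(1+r₁) ≈ 19.74 → 20 more payments.
Total paid = 34·$50.00 + $37.23 = $1,737.23; interest = $1,737.23 − $1,531.00 = $206.23.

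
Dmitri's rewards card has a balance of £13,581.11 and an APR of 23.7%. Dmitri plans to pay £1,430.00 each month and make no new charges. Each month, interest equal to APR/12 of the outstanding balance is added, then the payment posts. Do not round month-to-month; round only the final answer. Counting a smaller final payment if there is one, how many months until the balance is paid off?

11 payments

Monthly rate r = 23.7%/12 = 1.975% = 0.01975.
Recurrence: B ← B·(1+r) − £1,430.00.
Month 1: interest £268.23; balance after payment £12,419.34.
Month 2: interest £245.28; balance after payment £11,234.62.
Closed form: n = −ln(1 − rB₀/P)/ln(1+r) = −ln(0.81243)/ln(1.01975) ≈ 10.621, so the balance reaches zero during payment 11.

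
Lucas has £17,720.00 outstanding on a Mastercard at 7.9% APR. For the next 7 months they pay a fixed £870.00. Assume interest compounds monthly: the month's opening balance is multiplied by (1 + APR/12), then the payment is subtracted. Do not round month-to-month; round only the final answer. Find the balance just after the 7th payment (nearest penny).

Monthly rate r = 7.9%/12 = 0.658333% = 0.00658333.
Each month: B ← B·(1+r) − £870.00.
Month 1: interest £116.66; balance after payment £16,966.66.
Month 2: interest £111.70; balance after payment £16,208.35.
Month 3: interest £106.70; balance after payment £15,445.06.
Month 4: interest £101.68; balance after payment £14,676.74.
Month 5: interest £96.62; balance after payment £13,903.36.
Month 6: interest £91.53; balance after payment £13,124.89.
Month 7: interest £86.41; balance after payment £12,341.30.

£12,341.30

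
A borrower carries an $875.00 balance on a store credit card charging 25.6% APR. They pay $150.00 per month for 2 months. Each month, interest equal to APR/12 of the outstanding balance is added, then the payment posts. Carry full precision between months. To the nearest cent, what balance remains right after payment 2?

Monthly rate r = 25.6%/12 = 2.13333% = 0.0213333.
Each month: B ← B·(1+r) − $150.00.
Month 1: interest $18.67; balance after payment $743.67.
Month 2: interest $15.86; balance after payment $609.53.

$609.53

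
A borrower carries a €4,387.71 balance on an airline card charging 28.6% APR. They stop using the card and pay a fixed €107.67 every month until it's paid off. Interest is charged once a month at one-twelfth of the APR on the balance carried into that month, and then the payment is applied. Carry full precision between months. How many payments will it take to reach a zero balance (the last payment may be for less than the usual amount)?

151 months

Monthly rate r = 28.6%/12 = 2.38333% = 0.0238333.
Recurrence: B ← B·(1+r) − €107.67.
Month 1: interest €104.57; balance after payment €4,384.61.
Month 2: interest €104.50; balance after payment €4,381.44.
Closed form: n = −ln(1 − rB₀/P)/ln(1+r) = −ln(0.028757)/ln(1.02383) ≈ 150.672, so the balance reaches zero during payment 151.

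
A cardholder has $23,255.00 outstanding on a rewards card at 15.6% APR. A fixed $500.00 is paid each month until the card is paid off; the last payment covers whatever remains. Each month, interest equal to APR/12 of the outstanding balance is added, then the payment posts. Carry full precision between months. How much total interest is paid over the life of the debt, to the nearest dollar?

Monthly rate r = 15.6%/12 = 1.3% = 0.013.
Payoff takes n = ⌈−ln(1 − rB₀/P)/ln(1+r)⌉ = ⌈71.842⌉ = 72 payments; the last is $421.65.
Total paid = 71·$500.00 + $421.65 = $35,921.65.
Total interest = total paid − principal = $35,921.65 − $23,255.00 = $12,666.65.

$12,667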